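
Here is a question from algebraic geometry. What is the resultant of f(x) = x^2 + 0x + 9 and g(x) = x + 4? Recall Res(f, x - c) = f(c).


For Res(f, x - c), we evaluate f at x = c.
f(-4) = (-4)^2 + 0*(-4) + 9
= 16 + 0 + 9
= 16 + 9 = 25
Res(f, g) = 25

25


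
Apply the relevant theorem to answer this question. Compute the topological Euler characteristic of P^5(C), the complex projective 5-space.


The complex projective space P^5 has one cell in each even real dimension 0, 2, ..., 10.
The cohomology groups are H^{2k}(P^5) = Z for k = 0,...,5, and 0 otherwise.
Euler characteristic = sum of Betti numbers = 1 per even-dimensional cohomology group.
chi(P^5) = 5 + 1 = 6

6


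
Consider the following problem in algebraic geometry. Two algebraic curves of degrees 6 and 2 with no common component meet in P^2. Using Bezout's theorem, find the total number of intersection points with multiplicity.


Bezout's theorem states the intersection count equals the product of degrees.
Intersection count = 6 * 2 = 12

12


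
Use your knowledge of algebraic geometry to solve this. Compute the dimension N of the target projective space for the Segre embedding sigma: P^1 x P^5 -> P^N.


The Segre embedding maps P^m x P^n into P^N via
all products of coordinates from each factor.
N = (m+1)(n+1) - 1
N = (1+1)(5+1) - 1
N = 2*6 - 1
N = 12 - 1 = 11

11


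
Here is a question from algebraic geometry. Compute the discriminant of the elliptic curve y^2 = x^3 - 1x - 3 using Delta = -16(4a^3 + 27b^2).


Compute each component:
4a^3 = 4*(-1)^3 = 4*(-1) = -4
27b^2 = 27*(-3)^2 = 27*9 = 243
4a^3 + 27b^2 = -4 + 243 = 239
Delta = -16*239 = -3824

-3824


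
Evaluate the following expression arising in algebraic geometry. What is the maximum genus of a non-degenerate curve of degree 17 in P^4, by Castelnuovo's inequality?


Castelnuovo's bound: write d - 1 = m(r-1) + epsilon with 0 <= epsilon < r-1.
d - 1 = 17 - 1 = 16
r - 1 = 4 - 1 = 3
16 = 5*3 + 1, so m = 5, epsilon = 1
pi(d, r) = m(m-1)(r-1)/2 + m*epsilon
= 5*4*3/2 + 5*1
= 60/2 + 5
= 30 + 5 = 35

35


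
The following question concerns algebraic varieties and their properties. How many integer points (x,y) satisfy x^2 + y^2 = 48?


Systematically check integer values of x where x^2 <= 48.
For each valid x, check if 48 - x^2 is a perfect square.
Total integer solutions found: 0

0


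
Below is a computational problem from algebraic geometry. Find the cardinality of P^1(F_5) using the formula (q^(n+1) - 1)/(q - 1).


P^1(F_5) has (q^(n+1) - 1)/(q - 1) points.
= 5^1 + 5^0
= 5 + 1
= 6

6


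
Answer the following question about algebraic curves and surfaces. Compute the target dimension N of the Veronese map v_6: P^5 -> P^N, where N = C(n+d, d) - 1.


The Veronese embedding v_d: P^n -> P^N maps each point to all
degree-d monomials in n+1 homogeneous coordinates.
N = C(n+d, d) - 1
N = C(5+6, 6) - 1
N = C(11, 6) - 1
C(11, 6) = 462
N = 462 - 1 = 461

461


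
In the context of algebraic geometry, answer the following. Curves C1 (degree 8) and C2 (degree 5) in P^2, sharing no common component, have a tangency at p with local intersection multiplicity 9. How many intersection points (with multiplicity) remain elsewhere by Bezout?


By Bezout's theorem, the total intersection number is d1 * d2.
Total = 8 * 5 = 40
Intersection multiplicity at p = 9
Remaining intersections = 40 - 9 = 31

31


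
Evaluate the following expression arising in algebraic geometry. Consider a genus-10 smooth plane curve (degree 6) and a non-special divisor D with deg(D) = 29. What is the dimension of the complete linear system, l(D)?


First, compute the genus of a smooth plane curve of degree 6:
g = (d-1)(d-2)/2 = (6-1)(6-2)/2 = 10
For a non-special divisor D (i.e., h^1(D) = 0), Riemann-Roch gives:
l(D) = deg(D) - g + 1
Since deg(D) = 29 >= 2g - 1 = 19, D is non-special.
l(D) = 29 - 10 + 1 = 20

20


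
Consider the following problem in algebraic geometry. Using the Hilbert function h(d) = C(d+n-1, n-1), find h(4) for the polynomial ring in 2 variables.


The Hilbert function for the polynomial ring in 2 variables is:
h(d) = C(d+n-1, n-1)
h(4) = C(4+2-1, 2-1) = C(5, 1)
= 5! / (1! * 4!)
= 5

5


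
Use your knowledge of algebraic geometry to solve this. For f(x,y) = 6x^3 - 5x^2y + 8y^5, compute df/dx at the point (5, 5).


df/dx = 3*6*x^2 + 2*(-5)*x^1*y
At (5,5): 3*6*5^2 + 2*(-5)*5^1*5
= 450 - 250
= 200

200


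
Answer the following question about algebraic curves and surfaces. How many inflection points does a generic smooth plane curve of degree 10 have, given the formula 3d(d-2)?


For a general smooth plane curve C of degree d, the inflection points are
the intersection of C with its Hessian curve, which has degree 3(d-2).
By Bezout, the total intersection number is d * 3(d-2) = 10 * 24 = 240.
For a general curve every flex is ordinary, so each contributes
multiplicity 1 to C·Hess(C), and the number of distinct inflection
points is 3d(d-2).
Inflection points = 3*10*(10-2) = 3*10*8 = 240

240


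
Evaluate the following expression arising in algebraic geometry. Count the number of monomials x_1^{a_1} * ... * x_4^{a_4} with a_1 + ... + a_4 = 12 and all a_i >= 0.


The number of degree-12 monomials in 4 variables is C(d+n-1, n-1).
= C(12+4-1, 4-1) = C(15, 3)
= 455

455


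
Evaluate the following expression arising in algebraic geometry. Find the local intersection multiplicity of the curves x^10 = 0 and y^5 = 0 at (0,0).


The intersection multiplicity of V(x^a) and V(y^b) at the origin is:
I(O; V(x^10), V(y^5)) = dim_k(k[x,y]/(x^10, y^5))
A basis for k[x,y]/(x^10, y^5) is the set of monomials x^i * y^j
where 0 <= i < 10 and 0 <= j < 5.
The number of such monomials is 10 * 5 = 50

50


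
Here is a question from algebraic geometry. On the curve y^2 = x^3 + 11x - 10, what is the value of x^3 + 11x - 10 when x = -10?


Compute x^3 + 11x - 10 at x = -10:
x^3 = (-10)^3 = -1000
11*x = 11*(-10) = -110
Sum: -1000 - 110 - 10 = -1120

-1120


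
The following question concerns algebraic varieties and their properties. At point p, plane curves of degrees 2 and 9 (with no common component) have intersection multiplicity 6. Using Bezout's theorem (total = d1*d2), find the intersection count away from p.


By Bezout's theorem, the total intersection number is d1 * d2.
Total = 2 * 9 = 18
Intersection multiplicity at p = 6
Remaining intersections = 18 - 6 = 12

12


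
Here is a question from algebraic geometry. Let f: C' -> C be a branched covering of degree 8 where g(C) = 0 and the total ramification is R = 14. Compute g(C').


Riemann-Hurwitz formula: 2g' - 2 = d(2g - 2) + R
Given: d = 8, g = 0, R = 14
2g' - 2 = 8*(2*0 - 2) + 14
2g' - 2 = 8*(-2) + 14
2g' - 2 = -16 + 14 = -2
2g' = 0
g' = 0

0


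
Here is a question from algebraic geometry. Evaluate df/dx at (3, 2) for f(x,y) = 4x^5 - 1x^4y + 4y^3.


df/dx = 5*4*x^4 + 4*(-1)*x^3*y
At (3,2): 5*4*3^4 + 4*(-1)*3^3*2
= 1620 - 216
= 1404

1404


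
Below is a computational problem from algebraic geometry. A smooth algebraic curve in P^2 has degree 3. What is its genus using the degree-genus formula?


Using the genus formula for smooth plane curves:
g = (d-1)(d-2)/2
g = (3-1)(3-2)/2
g = 2*1/2
g = 2/2 = 1

1


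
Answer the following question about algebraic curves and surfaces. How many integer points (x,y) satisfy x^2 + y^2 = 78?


Systematically check integer values of x where x^2 <= 78.
For each valid x, check if 78 - x^2 is a perfect square.
Total integer solutions found: 0

0


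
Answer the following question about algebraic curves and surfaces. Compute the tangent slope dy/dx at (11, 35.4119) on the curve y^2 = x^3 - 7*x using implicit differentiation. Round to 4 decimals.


Using implicit differentiation of y^2 = x^3 - 7*x:
2y * dy/dx = 3x^2 - 7
dy/dx = (3x^2 - 7)/(2y)
Numerator: 3*11^2 - 7 = 356
Denominator: 2*35.4119 = 70.8238
dy/dx = 356/70.8238 = 5.0266

5.0266


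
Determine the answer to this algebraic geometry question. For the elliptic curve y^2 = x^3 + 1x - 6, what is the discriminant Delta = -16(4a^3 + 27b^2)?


Compute each component:
4a^3 = 4*1^3 = 4*1 = 4
27b^2 = 27*(-6)^2 = 27*36 = 972
4a^3 + 27b^2 = 4 + 972 = 976
Delta = -16*976 = -15616

-15616


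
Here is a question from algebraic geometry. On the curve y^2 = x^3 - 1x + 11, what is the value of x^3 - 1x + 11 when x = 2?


Compute x^3 - 1x + 11 at x = 2:
x^3 = 2^3 = 8
(-1)*x = (-1)*2 = -2
Sum: 8 - 2 + 11 = 17

17


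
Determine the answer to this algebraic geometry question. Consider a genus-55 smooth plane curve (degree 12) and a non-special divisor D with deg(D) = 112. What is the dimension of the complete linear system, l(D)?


First, compute the genus of a smooth plane curve of degree 12:
g = (d-1)(d-2)/2 = (12-1)(12-2)/2 = 55
For a non-special divisor D (i.e., h^1(D) = 0), Riemann-Roch gives:
l(D) = deg(D) - g + 1
Since deg(D) = 112 >= 2g - 1 = 109, D is non-special.
l(D) = 112 - 55 + 1 = 58

58


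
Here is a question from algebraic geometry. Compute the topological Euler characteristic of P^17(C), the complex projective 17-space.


The complex projective space P^17 has one cell in each even real dimension 0, 2, ..., 34.
The cohomology groups are H^{2k}(P^17) = Z for k = 0,...,17, and 0 otherwise.
Euler characteristic = sum of Betti numbers = 1 per even-dimensional cohomology group.
chi(P^17) = 17 + 1 = 18

18


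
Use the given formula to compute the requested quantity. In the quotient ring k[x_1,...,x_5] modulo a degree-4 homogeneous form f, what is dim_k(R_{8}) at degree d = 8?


For R = k[x_1,...,x_n]/(f) with f homogeneous of degree e:
The Hilbert series is (1 - t^e)/(1 - t)^n.
So h(d) = C(d+n-1, n-1) - C(d-e+n-1, n-1) for d >= e.
With n=5, e=4, d=8:
C(8+5-1, 5-1) = C(12, 4) = 495
C(8-4+5-1, 5-1) = C(8, 4) = 70
h(8) = 495 - 70 = 425

425


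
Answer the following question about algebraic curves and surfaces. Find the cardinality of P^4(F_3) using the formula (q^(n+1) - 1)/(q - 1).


P^4(F_3) has (q^(n+1) - 1)/(q - 1) points.
= 3^4 + 3^3 + 3^2 + 3^1 + 3^0
= 81 + 27 + 9 + 3 + 1
= 121

121


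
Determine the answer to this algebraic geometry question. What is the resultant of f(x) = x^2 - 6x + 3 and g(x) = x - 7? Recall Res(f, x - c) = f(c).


For Res(f, x - c), we evaluate f at x = c.
f(7) = 7^2 - 6*7 + 3
= 49 - 42 + 3
= 7 + 3 = 10
Res(f, g) = 10

10


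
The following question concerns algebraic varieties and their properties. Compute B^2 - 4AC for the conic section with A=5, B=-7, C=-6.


The discriminant of a conic Ax^2 + Bxy + Cy^2 + ... = 0 is B^2 - 4AC.
B^2 = (-7)^2 = 49
4AC = 4*5*(-6) = -120
Discriminant = 49 + 120 = 169

169


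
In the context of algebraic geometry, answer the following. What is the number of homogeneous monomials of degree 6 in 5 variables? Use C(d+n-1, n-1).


The number of degree-6 monomials in 5 variables is C(d+n-1, n-1).
= C(6+5-1, 5-1) = C(10, 4)
= 210

210


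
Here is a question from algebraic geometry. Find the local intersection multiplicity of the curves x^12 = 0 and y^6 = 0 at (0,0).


The intersection multiplicity of V(x^a) and V(y^b) at the origin is:
I(O; V(x^12), V(y^6)) = dim_k(k[x,y]/(x^12, y^6))
A basis for k[x,y]/(x^12, y^6) is the set of monomials x^i * y^j
where 0 <= i < 12 and 0 <= j < 6.
The number of such monomials is 12 * 6 = 72

72


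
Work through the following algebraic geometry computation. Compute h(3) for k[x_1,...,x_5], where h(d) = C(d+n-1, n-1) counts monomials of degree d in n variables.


The Hilbert function for the polynomial ring in 5 variables is:
h(d) = C(d+n-1, n-1)
h(3) = C(3+5-1, 5-1) = C(7, 4)
= 7! / (4! * 3!)
= 35

35


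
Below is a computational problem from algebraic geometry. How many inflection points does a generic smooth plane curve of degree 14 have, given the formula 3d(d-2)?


For a general smooth plane curve C of degree d, the inflection points are
the intersection of C with its Hessian curve, which has degree 3(d-2).
By Bezout, the total intersection number is d * 3(d-2) = 14 * 36 = 504.
For a general curve every flex is ordinary, so each contributes
multiplicity 1 to C·Hess(C), and the number of distinct inflection
points is 3d(d-2).
Inflection points = 3*14*(14-2) = 3*14*12 = 504

504


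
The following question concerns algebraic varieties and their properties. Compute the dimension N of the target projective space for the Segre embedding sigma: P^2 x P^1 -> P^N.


The Segre embedding maps P^m x P^n into P^N via
all products of coordinates from each factor.
N = (m+1)(n+1) - 1
N = (2+1)(1+1) - 1
N = 3*2 - 1
N = 6 - 1 = 5

5


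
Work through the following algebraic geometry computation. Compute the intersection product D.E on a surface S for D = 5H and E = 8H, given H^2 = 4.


Using bilinearity of the intersection pairing on a surface S:
(aH).(bH) = ab * (H.H)
We have H^2 = 4.
D.E = (5H).(8H) = 5*8*4
= 40*4
= 160

160


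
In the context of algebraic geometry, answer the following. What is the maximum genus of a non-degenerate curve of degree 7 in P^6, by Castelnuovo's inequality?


Castelnuovo's bound: write d - 1 = m(r-1) + epsilon with 0 <= epsilon < r-1.
d - 1 = 7 - 1 = 6
r - 1 = 6 - 1 = 5
6 = 1*5 + 1, so m = 1, epsilon = 1
pi(d, r) = m(m-1)(r-1)/2 + m*epsilon
= 1*0*5/2 + 1*1
= 0/2 + 1
= 0 + 1 = 1

1


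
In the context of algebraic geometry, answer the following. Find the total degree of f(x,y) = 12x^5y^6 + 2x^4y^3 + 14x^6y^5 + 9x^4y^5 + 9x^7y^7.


Examine each term for its total degree (sum of exponents).
  Term '12x^5y^6' has total degree 5+6 = 11.
  Term '2x^4y^3' has total degree 4+3 = 7.
  Term '14x^6y^5' has total degree 6+5 = 11.
  Term '9x^4y^5' has total degree 4+5 = 9.
  Term '9x^7y^7' has total degree 7+7 = 14.
The maximum total degree among all terms is 14.

14


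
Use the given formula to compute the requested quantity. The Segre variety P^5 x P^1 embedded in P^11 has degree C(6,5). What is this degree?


The degree of the Segre variety P^5 x P^1 is C(m+n, m).
= C(6, 5)
= 6

6


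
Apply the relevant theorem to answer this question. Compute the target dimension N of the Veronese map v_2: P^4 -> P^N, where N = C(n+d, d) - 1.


The Veronese embedding v_d: P^n -> P^N maps each point to all
degree-d monomials in n+1 homogeneous coordinates.
N = C(n+d, d) - 1
N = C(4+2, 2) - 1
N = C(6, 2) - 1
C(6, 2) = 15
N = 15 - 1 = 14

14


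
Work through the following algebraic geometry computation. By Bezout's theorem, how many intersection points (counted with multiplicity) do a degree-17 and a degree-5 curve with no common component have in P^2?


Bezout's theorem states the intersection count equals the product of degrees.
Intersection count = 17 * 5 = 85

85


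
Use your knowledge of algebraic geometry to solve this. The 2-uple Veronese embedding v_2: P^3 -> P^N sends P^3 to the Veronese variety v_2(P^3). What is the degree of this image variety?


The Veronese variety v_2(P^3) has degree d^r.
d^r = 2^3 = 8

8


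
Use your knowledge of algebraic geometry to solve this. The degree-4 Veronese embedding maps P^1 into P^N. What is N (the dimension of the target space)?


The Veronese embedding v_d: P^n -> P^N maps each point to all
degree-d monomials in n+1 homogeneous coordinates.
N = C(n+d, d) - 1
N = C(1+4, 4) - 1
N = C(5, 4) - 1
C(5, 4) = 5
N = 5 - 1 = 4

4


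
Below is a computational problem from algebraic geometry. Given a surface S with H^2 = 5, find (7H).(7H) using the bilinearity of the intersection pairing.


Using bilinearity of the intersection pairing on a surface S:
(aH).(bH) = ab * (H.H)
We have H^2 = 5.
D.E = (7H).(7H) = 7*7*5
= 49*5
= 245

245


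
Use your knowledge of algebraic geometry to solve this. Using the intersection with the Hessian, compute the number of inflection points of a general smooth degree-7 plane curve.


For a general smooth plane curve C of degree d, the inflection points are
the intersection of C with its Hessian curve, which has degree 3(d-2).
By Bezout, the total intersection number is d * 3(d-2) = 7 * 15 = 105.
For a general curve every flex is ordinary, so each contributes
multiplicity 1 to C·Hess(C), and the number of distinct inflection
points is 3d(d-2).
Inflection points = 3*7*(7-2) = 3*7*5 = 105

105


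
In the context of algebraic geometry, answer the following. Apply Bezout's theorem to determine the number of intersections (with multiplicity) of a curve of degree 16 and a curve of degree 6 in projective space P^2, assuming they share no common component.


Bezout's theorem states the intersection count equals the product of degrees.
Intersection count = 16 * 6 = 96

96


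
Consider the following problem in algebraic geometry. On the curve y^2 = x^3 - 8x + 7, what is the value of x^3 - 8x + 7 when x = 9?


Compute x^3 - 8x + 7 at x = 9:
x^3 = 9^3 = 729
(-8)*x = (-8)*9 = -72
Sum: 729 - 72 + 7 = 664

664


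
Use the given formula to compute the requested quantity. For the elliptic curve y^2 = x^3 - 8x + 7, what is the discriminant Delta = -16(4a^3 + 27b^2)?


Compute each component:
4a^3 = 4*(-8)^3 = 4*(-512) = -2048
27b^2 = 27*7^2 = 27*49 = 1323
4a^3 + 27b^2 = -2048 + 1323 = -725
Delta = -16*(-725) = 11600

11600


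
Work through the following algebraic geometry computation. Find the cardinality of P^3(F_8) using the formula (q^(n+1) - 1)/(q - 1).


P^3(F_8) has (q^(n+1) - 1)/(q - 1) points.
= 8^3 + 8^2 + 8^1 + 8^0
= 512 + 64 + 8 + 1
= 585

585


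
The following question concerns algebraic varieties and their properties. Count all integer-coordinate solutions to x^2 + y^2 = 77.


Systematically check integer values of x where x^2 <= 77.
For each valid x, check if 77 - x^2 is a perfect square.
Total integer solutions found: 0

0


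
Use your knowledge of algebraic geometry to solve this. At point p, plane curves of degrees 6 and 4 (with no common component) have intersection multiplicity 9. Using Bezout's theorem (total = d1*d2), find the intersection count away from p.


By Bezout's theorem, the total intersection number is d1 * d2.
Total = 6 * 4 = 24
Intersection multiplicity at p = 9
Remaining intersections = 24 - 9 = 15

15


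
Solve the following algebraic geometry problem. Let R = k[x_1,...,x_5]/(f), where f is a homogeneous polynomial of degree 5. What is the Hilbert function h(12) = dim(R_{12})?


For R = k[x_1,...,x_n]/(f) with f homogeneous of degree e:
The Hilbert series is (1 - t^e)/(1 - t)^n.
So h(d) = C(d+n-1, n-1) - C(d-e+n-1, n-1) for d >= e.
With n=5, e=5, d=12:
C(12+5-1, 5-1) = C(16, 4) = 1820
C(12-5+5-1, 5-1) = C(11, 4) = 330
h(12) = 1820 - 330 = 1490

1490


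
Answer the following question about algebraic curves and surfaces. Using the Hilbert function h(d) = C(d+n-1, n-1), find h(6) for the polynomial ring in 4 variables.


The Hilbert function for the polynomial ring in 4 variables is:
h(d) = C(d+n-1, n-1)
h(6) = C(6+4-1, 4-1) = C(9, 3)
= 9! / (3! * 6!)
= 84

84


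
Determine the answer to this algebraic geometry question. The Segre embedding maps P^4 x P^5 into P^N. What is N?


The Segre embedding maps P^m x P^n into P^N via
all products of coordinates from each factor.
N = (m+1)(n+1) - 1
N = (4+1)(5+1) - 1
N = 5*6 - 1
N = 30 - 1 = 29

29


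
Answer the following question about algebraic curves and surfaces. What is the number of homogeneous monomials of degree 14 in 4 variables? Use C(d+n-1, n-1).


The number of degree-14 monomials in 4 variables is C(d+n-1, n-1).
= C(14+4-1, 4-1) = C(17, 3)
= 680

680


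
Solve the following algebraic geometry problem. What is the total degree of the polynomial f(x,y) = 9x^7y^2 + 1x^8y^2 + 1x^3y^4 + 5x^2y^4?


Examine each term for its total degree (sum of exponents).
  Term '9x^7y^2' has total degree 7+2 = 9.
  Term '1x^8y^2' has total degree 8+2 = 10.
  Term '1x^3y^4' has total degree 3+4 = 7.
  Term '5x^2y^4' has total degree 2+4 = 6.
The maximum total degree among all terms is 10.

10


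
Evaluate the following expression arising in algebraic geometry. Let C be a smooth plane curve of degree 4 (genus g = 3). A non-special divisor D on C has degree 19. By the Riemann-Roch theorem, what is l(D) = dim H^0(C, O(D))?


First, compute the genus of a smooth plane curve of degree 4:
g = (d-1)(d-2)/2 = (4-1)(4-2)/2 = 3
For a non-special divisor D (i.e., h^1(D) = 0), Riemann-Roch gives:
l(D) = deg(D) - g + 1
Since deg(D) = 19 >= 2g - 1 = 5, D is non-special.
l(D) = 19 - 3 + 1 = 17

17


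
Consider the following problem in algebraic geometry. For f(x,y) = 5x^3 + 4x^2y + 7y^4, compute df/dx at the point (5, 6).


df/dx = 3*5*x^2 + 2*4*x^1*y
At (5,6): 3*5*5^2 + 2*4*5^1*6
= 375 + 240
= 615

615


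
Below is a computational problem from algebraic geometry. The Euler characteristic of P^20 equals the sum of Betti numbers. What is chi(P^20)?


The complex projective space P^20 has one cell in each even real dimension 0, 2, ..., 40.
The cohomology groups are H^{2k}(P^20) = Z for k = 0,...,20, and 0 otherwise.
Euler characteristic = sum of Betti numbers = 1 per even-dimensional cohomology group.
chi(P^20) = 20 + 1 = 21

21


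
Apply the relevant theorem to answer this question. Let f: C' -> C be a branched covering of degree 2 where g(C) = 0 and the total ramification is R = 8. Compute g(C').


Riemann-Hurwitz formula: 2g' - 2 = d(2g - 2) + R
Given: d = 2, g = 0, R = 8
2g' - 2 = 2*(2*0 - 2) + 8
2g' - 2 = 2*(-2) + 8
2g' - 2 = -4 + 8 = 4
2g' = 6
g' = 3

3


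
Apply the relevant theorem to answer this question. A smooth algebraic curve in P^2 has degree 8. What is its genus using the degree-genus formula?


Using the genus formula for smooth plane curves:
g = (d-1)(d-2)/2
g = (8-1)(8-2)/2
g = 7*6/2
g = 42/2 = 21

21


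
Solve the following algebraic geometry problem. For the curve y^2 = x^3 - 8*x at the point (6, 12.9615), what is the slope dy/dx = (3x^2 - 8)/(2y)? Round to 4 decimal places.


Using implicit differentiation of y^2 = x^3 - 8*x:
2y * dy/dx = 3x^2 - 8
dy/dx = (3x^2 - 8)/(2y)
Numerator: 3*6^2 - 8 = 100
Denominator: 2*12.9615 = 25.923
dy/dx = 100/25.923 = 3.8576

3.8576


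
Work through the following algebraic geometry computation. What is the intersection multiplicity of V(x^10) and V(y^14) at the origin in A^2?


The intersection multiplicity of V(x^a) and V(y^b) at the origin is:
I(O; V(x^10), V(y^14)) = dim_k(k[x,y]/(x^10, y^14))
A basis for k[x,y]/(x^10, y^14) is the set of monomials x^i * y^j
where 0 <= i < 10 and 0 <= j < 14.
The number of such monomials is 10 * 14 = 140

140


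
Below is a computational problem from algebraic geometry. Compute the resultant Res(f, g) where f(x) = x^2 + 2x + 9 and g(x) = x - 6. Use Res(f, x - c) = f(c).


For Res(f, x - c), we evaluate f at x = c.
f(6) = 6^2 + 2*6 + 9
= 36 + 12 + 9
= 48 + 9 = 57
Res(f, g) = 57

57


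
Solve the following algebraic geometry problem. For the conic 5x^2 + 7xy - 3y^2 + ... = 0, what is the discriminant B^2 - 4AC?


The discriminant of a conic Ax^2 + Bxy + Cy^2 + ... = 0 is B^2 - 4AC.
B^2 = 7^2 = 49
4AC = 4*5*(-3) = -60
Discriminant = 49 + 60 = 109

109


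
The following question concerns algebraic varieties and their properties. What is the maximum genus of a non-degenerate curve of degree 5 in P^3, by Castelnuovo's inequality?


Castelnuovo's bound: write d - 1 = m(r-1) + epsilon with 0 <= epsilon < r-1.
d - 1 = 5 - 1 = 4
r - 1 = 3 - 1 = 2
4 = 2*2 + 0, so m = 2, epsilon = 0
pi(d, r) = m(m-1)(r-1)/2 + m*epsilon
= 2*1*2/2 + 2*0
= 4/2 + 0
= 2 + 0 = 2

2


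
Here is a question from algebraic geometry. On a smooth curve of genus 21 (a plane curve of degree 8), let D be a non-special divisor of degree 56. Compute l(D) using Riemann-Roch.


First, compute the genus of a smooth plane curve of degree 8:
g = (d-1)(d-2)/2 = (8-1)(8-2)/2 = 21
For a non-special divisor D (i.e., h^1(D) = 0), Riemann-Roch gives:
l(D) = deg(D) - g + 1
Since deg(D) = 56 >= 2g - 1 = 41, D is non-special.
l(D) = 56 - 21 + 1 = 36

36


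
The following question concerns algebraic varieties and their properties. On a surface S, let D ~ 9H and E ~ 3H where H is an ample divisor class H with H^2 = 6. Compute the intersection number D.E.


Using bilinearity of the intersection pairing on a surface S:
(aH).(bH) = ab * (H.H)
We have H^2 = 6.
D.E = (9H).(3H) = 9*3*6
= 27*6
= 162

162


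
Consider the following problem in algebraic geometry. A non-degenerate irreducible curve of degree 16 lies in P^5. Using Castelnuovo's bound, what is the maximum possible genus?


Castelnuovo's bound: write d - 1 = m(r-1) + epsilon with 0 <= epsilon < r-1.
d - 1 = 16 - 1 = 15
r - 1 = 5 - 1 = 4
15 = 3*4 + 3, so m = 3, epsilon = 3
pi(d, r) = m(m-1)(r-1)/2 + m*epsilon
= 3*2*4/2 + 3*3
= 24/2 + 9
= 12 + 9 = 21

21


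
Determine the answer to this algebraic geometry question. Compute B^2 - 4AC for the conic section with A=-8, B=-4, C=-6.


The discriminant of a conic Ax^2 + Bxy + Cy^2 + ... = 0 is B^2 - 4AC.
B^2 = (-4)^2 = 16
4AC = 4*(-8)*(-6) = 192
Discriminant = 16 - 192 = -176

-176


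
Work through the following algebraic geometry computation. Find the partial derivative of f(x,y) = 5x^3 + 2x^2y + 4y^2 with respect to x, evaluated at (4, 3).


df/dx = 3*5*x^2 + 2*2*x^1*y
At (4,3): 3*5*4^2 + 2*2*4^1*3
= 240 + 48
= 288

288


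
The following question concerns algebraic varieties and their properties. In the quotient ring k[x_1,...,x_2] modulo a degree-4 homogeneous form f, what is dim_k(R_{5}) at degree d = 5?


For R = k[x_1,...,x_n]/(f) with f homogeneous of degree e:
The Hilbert series is (1 - t^e)/(1 - t)^n.
So h(d) = C(d+n-1, n-1) - C(d-e+n-1, n-1) for d >= e.
With n=2, e=4, d=5:
C(5+2-1, 2-1) = C(6, 1) = 6
C(5-4+2-1, 2-1) = C(2, 1) = 2
h(5) = 6 - 2 = 4

4


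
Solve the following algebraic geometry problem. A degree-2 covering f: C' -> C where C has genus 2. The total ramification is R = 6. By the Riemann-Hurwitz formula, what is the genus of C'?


Riemann-Hurwitz formula: 2g' - 2 = d(2g - 2) + R
Given: d = 2, g = 2, R = 6
2g' - 2 = 2*(2*2 - 2) + 6
2g' - 2 = 2*2 + 6
2g' - 2 = 4 + 6 = 10
2g' = 12
g' = 6

6


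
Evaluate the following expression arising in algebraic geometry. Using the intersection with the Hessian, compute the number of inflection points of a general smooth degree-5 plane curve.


For a general smooth plane curve C of degree d, the inflection points are
the intersection of C with its Hessian curve, which has degree 3(d-2).
By Bezout, the total intersection number is d * 3(d-2) = 5 * 9 = 45.
For a general curve every flex is ordinary, so each contributes
multiplicity 1 to C·Hess(C), and the number of distinct inflection
points is 3d(d-2).
Inflection points = 3*5*(5-2) = 3*5*3 = 45

45


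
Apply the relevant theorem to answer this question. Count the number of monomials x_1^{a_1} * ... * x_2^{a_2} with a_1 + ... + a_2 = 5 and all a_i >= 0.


The number of degree-5 monomials in 2 variables is C(d+n-1, n-1).
= C(5+2-1, 2-1) = C(6, 1)
= 6

6


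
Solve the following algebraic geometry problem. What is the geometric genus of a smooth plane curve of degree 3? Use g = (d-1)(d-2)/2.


Using the genus formula for smooth plane curves:
g = (d-1)(d-2)/2
g = (3-1)(3-2)/2
g = 2*1/2
g = 2/2 = 1

1


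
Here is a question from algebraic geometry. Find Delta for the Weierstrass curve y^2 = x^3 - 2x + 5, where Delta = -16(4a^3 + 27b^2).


Compute each component:
4a^3 = 4*(-2)^3 = 4*(-8) = -32
27b^2 = 27*5^2 = 27*25 = 675
4a^3 + 27b^2 = -32 + 675 = 643
Delta = -16*643 = -10288

-10288


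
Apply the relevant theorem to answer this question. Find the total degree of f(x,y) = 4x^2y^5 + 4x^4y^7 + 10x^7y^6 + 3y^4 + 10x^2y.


Examine each term for its total degree (sum of exponents).
  Term '4x^2y^5' has total degree 2+5 = 7.
  Term '4x^4y^7' has total degree 4+7 = 11.
  Term '10x^7y^6' has total degree 7+6 = 13.
  Term '3y^4' has total degree 0+4 = 4.
  Term '10x^2y' has total degree 2+1 = 3.
The maximum total degree among all terms is 13.

13


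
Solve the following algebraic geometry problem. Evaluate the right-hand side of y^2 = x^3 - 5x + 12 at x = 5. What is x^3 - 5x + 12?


Compute x^3 - 5x + 12 at x = 5:
x^3 = 5^3 = 125
(-5)*x = (-5)*5 = -25
Sum: 125 - 25 + 12 = 112

112


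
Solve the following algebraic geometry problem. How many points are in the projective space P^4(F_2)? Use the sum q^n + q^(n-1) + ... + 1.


P^4(F_2) has (q^(n+1) - 1)/(q - 1) points.
= 2^4 + 2^3 + 2^2 + 2^1 + 2^0
= 16 + 8 + 4 + 2 + 1
= 31

31


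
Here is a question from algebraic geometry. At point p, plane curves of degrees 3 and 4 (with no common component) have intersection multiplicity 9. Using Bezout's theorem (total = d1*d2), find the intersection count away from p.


By Bezout's theorem, the total intersection number is d1 * d2.
Total = 3 * 4 = 12
Intersection multiplicity at p = 9
Remaining intersections = 12 - 9 = 3

3


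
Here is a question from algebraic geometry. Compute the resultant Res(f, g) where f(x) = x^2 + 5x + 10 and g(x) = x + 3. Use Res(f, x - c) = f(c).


For Res(f, x - c), we evaluate f at x = c.
f(-3) = (-3)^2 + 5*(-3) + 10
= 9 - 15 + 10
= -6 + 10 = 4
Res(f, g) = 4

4


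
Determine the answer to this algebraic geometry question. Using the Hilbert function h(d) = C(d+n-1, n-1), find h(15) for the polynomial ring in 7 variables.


The Hilbert function for the polynomial ring in 7 variables is:
h(d) = C(d+n-1, n-1)
h(15) = C(15+7-1, 7-1) = C(21, 6)
= 21! / (6! * 15!)
= 54264

54264


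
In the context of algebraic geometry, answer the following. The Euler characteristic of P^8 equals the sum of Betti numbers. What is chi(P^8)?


The complex projective space P^8 has one cell in each even real dimension 0, 2, ..., 16.
The cohomology groups are H^{2k}(P^8) = Z for k = 0,...,8, and 0 otherwise.
Euler characteristic = sum of Betti numbers = 1 per even-dimensional cohomology group.
chi(P^8) = 8 + 1 = 9

9


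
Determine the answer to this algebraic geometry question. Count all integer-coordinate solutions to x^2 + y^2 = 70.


Systematically check integer values of x where x^2 <= 70.
For each valid x, check if 70 - x^2 is a perfect square.
Total integer solutions found: 0

0


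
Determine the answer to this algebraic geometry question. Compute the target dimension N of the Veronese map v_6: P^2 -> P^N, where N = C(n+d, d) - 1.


The Veronese embedding v_d: P^n -> P^N maps each point to all
degree-d monomials in n+1 homogeneous coordinates.
N = C(n+d, d) - 1
N = C(2+6, 6) - 1
N = C(8, 6) - 1
C(8, 6) = 28
N = 28 - 1 = 27

27


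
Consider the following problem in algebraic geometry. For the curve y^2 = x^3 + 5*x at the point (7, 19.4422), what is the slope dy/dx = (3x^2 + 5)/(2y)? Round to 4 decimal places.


Using implicit differentiation of y^2 = x^3 + 5*x:
2y * dy/dx = 3x^2 + 5
dy/dx = (3x^2 + 5)/(2y)
Numerator: 3*7^2 + 5 = 152
Denominator: 2*19.4422 = 38.8844
dy/dx = 152/38.8844 = 3.9090

3.9090


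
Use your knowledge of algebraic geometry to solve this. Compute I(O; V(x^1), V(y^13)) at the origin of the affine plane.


The intersection multiplicity of V(x^a) and V(y^b) at the origin is:
I(O; V(x^1), V(y^13)) = dim_k(k[x,y]/(x^1, y^13))
A basis for k[x,y]/(x^1, y^13) is the set of monomials x^i * y^j
where 0 <= i < 1 and 0 <= j < 13.
The number of such monomials is 1 * 13 = 13

13


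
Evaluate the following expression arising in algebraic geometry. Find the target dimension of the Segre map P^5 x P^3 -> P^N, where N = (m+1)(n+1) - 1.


The Segre embedding maps P^m x P^n into P^N via
all products of coordinates from each factor.
N = (m+1)(n+1) - 1
N = (5+1)(3+1) - 1
N = 6*4 - 1
N = 24 - 1 = 23

23


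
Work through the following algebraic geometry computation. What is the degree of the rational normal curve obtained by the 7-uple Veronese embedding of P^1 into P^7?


The rational normal curve in P^7 is the image of P^1 under the 7-uple Veronese.
A general hyperplane in P^7 pulls back to a degree-7 form on P^1, which has 7 zeros,
so the curve meets a general hyperplane in 7 points. Degree = 7.

7


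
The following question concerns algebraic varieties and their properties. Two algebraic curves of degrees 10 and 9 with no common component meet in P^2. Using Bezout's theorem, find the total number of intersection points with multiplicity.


Bezout's theorem states the intersection count equals the product of degrees.
Intersection count = 10 * 9 = 90

90


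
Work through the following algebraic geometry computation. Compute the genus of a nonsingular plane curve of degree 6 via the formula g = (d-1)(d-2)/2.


Using the genus formula for smooth plane curves:
g = (d-1)(d-2)/2
g = (6-1)(6-2)/2
g = 5*4/2
g = 20/2 = 10

10


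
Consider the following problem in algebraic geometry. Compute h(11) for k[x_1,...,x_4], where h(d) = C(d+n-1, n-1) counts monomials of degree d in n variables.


The Hilbert function for the polynomial ring in 4 variables is:
h(d) = C(d+n-1, n-1)
h(11) = C(11+4-1, 4-1) = C(14, 3)
= 14! / (3! * 11!)
= 364

364


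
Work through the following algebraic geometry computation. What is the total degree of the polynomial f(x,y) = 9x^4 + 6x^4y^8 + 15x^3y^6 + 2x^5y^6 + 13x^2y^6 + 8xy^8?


Examine each term for its total degree (sum of exponents).
  Term '9x^4' has total degree 4+0 = 4.
  Term '6x^4y^8' has total degree 4+8 = 12.
  Term '15x^3y^6' has total degree 3+6 = 9.
  Term '2x^5y^6' has total degree 5+6 = 11.
  Term '13x^2y^6' has total degree 2+6 = 8.
  Term '8xy^8' has total degree 1+8 = 9.
The maximum total degree among all terms is 12.

12


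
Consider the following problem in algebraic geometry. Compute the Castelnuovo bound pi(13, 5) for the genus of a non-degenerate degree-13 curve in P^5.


Castelnuovo's bound: write d - 1 = m(r-1) + epsilon with 0 <= epsilon < r-1.
d - 1 = 13 - 1 = 12
r - 1 = 5 - 1 = 4
12 = 3*4 + 0, so m = 3, epsilon = 0
pi(d, r) = m(m-1)(r-1)/2 + m*epsilon
= 3*2*4/2 + 3*0
= 24/2 + 0
= 12 + 0 = 12

12


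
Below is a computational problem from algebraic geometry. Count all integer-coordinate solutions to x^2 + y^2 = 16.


Systematically check integer values of x where x^2 <= 16.
For each valid x, check if 16 - x^2 is a perfect square.
x=0: 16 - 0 = 16, sqrt = 4 (valid)
x=4: 16 - 16 = 0, sqrt = 0 (valid)
Total integer solutions found: 4

4


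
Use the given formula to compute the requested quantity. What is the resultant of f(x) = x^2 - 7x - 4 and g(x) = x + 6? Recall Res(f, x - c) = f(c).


For Res(f, x - c), we evaluate f at x = c.
f(-6) = (-6)^2 - 7*(-6) - 4
= 36 + 42 - 4
= 78 - 4 = 74
Res(f, g) = 74

74


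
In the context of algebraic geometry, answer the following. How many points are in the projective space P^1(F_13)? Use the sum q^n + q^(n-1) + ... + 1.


P^1(F_13) has (q^(n+1) - 1)/(q - 1) points.
= 13^1 + 13^0
= 13 + 1
= 14

14


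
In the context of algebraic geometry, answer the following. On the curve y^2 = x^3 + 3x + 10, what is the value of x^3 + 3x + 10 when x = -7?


Compute x^3 + 3x + 10 at x = -7:
x^3 = (-7)^3 = -343
3*x = 3*(-7) = -21
Sum: -343 - 21 + 10 = -354

-354


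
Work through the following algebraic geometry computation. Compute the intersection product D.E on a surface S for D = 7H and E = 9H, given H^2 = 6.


Using bilinearity of the intersection pairing on a surface S:
(aH).(bH) = ab * (H.H)
We have H^2 = 6.
D.E = (7H).(9H) = 7*9*6
= 63*6
= 378

378


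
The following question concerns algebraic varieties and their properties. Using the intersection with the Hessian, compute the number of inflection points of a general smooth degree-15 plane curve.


For a general smooth plane curve C of degree d, the inflection points are
the intersection of C with its Hessian curve, which has degree 3(d-2).
By Bezout, the total intersection number is d * 3(d-2) = 15 * 39 = 585.
For a general curve every flex is ordinary, so each contributes
multiplicity 1 to C·Hess(C), and the number of distinct inflection
points is 3d(d-2).
Inflection points = 3*15*(15-2) = 3*15*13 = 585

585


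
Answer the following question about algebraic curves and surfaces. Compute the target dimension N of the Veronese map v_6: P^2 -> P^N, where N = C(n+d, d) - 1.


The Veronese embedding v_d: P^n -> P^N maps each point to all
degree-d monomials in n+1 homogeneous coordinates.
N = C(n+d, d) - 1
N = C(2+6, 6) - 1
N = C(8, 6) - 1
C(8, 6) = 28
N = 28 - 1 = 27

27


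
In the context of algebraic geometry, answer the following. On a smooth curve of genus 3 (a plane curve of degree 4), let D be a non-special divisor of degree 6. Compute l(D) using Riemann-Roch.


First, compute the genus of a smooth plane curve of degree 4:
g = (d-1)(d-2)/2 = (4-1)(4-2)/2 = 3
For a non-special divisor D (i.e., h^1(D) = 0), Riemann-Roch gives:
l(D) = deg(D) - g + 1
Since deg(D) = 6 >= 2g - 1 = 5, D is non-special.
l(D) = 6 - 3 + 1 = 4

4


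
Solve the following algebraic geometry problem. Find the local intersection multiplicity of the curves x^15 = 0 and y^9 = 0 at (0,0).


The intersection multiplicity of V(x^a) and V(y^b) at the origin is:
I(O; V(x^15), V(y^9)) = dim_k(k[x,y]/(x^15, y^9))
A basis for k[x,y]/(x^15, y^9) is the set of monomials x^i * y^j
where 0 <= i < 15 and 0 <= j < 9.
The number of such monomials is 15 * 9 = 135

135


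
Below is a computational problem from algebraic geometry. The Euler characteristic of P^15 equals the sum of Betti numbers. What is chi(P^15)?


The complex projective space P^15 has one cell in each even real dimension 0, 2, ..., 30.
The cohomology groups are H^{2k}(P^15) = Z for k = 0,...,15, and 0 otherwise.
Euler characteristic = sum of Betti numbers = 1 per even-dimensional cohomology group.
chi(P^15) = 15 + 1 = 16

16


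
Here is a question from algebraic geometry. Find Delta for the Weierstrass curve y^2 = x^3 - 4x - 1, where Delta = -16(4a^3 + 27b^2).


Compute each component:
4a^3 = 4*(-4)^3 = 4*(-64) = -256
27b^2 = 27*(-1)^2 = 27*1 = 27
4a^3 + 27b^2 = -256 + 27 = -229
Delta = -16*(-229) = 3664

3664


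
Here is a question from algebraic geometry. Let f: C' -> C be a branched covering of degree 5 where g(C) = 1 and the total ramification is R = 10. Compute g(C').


Riemann-Hurwitz formula: 2g' - 2 = d(2g - 2) + R
Given: d = 5, g = 1, R = 10
2g' - 2 = 5*(2*1 - 2) + 10
2g' - 2 = 5*0 + 10
2g' - 2 = 0 + 10 = 10
2g' = 12
g' = 6

6


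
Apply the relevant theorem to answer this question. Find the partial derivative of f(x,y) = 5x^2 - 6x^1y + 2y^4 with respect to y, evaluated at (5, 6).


df/dy = (-6)*x^1 + 4*2*y^3
At (5,6): (-6)*5^1 + 4*2*6^3
= -30 + 1728
= 1698

1698


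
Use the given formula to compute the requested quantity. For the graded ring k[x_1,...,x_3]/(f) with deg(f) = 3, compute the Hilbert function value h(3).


For R = k[x_1,...,x_n]/(f) with f homogeneous of degree e:
The Hilbert series is (1 - t^e)/(1 - t)^n.
So h(d) = C(d+n-1, n-1) - C(d-e+n-1, n-1) for d >= e.
With n=3, e=3, d=3:
C(3+3-1, 3-1) = C(5, 2) = 10
C(3-3+3-1, 3-1) = C(2, 2) = 1
h(3) = 10 - 1 = 9

9


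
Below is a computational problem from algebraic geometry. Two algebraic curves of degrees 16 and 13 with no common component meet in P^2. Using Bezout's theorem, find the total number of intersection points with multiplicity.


Bezout's theorem states the intersection count equals the product of degrees.
Intersection count = 16 * 13 = 208

208


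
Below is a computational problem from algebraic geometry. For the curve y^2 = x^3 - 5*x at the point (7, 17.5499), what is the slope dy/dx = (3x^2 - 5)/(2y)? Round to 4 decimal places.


Using implicit differentiation of y^2 = x^3 - 5*x:
2y * dy/dx = 3x^2 - 5
dy/dx = (3x^2 - 5)/(2y)
Numerator: 3*7^2 - 5 = 142
Denominator: 2*17.5499 = 35.0998
dy/dx = 142/35.0998 = 4.0456

4.0456


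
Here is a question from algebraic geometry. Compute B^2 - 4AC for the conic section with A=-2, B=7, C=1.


The discriminant of a conic Ax^2 + Bxy + Cy^2 + ... = 0 is B^2 - 4AC.
B^2 = 7^2 = 49
4AC = 4*(-2)*1 = -8
Discriminant = 49 + 8 = 57

57
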